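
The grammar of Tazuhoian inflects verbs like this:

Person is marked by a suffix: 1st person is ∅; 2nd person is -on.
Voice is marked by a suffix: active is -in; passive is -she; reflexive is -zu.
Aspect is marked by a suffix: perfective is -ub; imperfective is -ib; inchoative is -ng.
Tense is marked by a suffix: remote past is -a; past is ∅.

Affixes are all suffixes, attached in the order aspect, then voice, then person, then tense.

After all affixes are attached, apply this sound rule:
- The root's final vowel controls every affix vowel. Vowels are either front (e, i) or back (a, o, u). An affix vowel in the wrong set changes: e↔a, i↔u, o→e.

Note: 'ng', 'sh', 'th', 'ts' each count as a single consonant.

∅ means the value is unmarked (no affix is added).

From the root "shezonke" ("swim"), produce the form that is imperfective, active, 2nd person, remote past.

shezonkeibinene

Attach aspect imperfective -ib → shezonkeib.
Attach voice active -in → shezonkeibin.
Attach person 2nd person -on → shezonkeibinon.
Attach tense remote past -a → shezonkeibinona.
Apply vowel harmony: shezonkeibinona → shezonkeibinene.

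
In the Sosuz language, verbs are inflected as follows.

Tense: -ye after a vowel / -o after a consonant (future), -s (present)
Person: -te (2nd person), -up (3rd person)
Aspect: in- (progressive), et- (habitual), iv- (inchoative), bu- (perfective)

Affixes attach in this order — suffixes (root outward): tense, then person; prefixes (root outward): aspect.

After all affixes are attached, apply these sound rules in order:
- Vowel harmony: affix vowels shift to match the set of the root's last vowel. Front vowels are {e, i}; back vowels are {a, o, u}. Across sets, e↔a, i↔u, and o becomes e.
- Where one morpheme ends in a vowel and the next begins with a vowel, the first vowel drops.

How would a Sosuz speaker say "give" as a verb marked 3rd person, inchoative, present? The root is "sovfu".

Attach aspect inchoative iv- → ivsovfu.
Attach tense present -s → ivsovfus.
Attach person 3rd person -up → ivsovfusup.
Apply vowel harmony: ivsovfusup → uvsovfusup.
Vowel deletion: no change.

uvsovfusup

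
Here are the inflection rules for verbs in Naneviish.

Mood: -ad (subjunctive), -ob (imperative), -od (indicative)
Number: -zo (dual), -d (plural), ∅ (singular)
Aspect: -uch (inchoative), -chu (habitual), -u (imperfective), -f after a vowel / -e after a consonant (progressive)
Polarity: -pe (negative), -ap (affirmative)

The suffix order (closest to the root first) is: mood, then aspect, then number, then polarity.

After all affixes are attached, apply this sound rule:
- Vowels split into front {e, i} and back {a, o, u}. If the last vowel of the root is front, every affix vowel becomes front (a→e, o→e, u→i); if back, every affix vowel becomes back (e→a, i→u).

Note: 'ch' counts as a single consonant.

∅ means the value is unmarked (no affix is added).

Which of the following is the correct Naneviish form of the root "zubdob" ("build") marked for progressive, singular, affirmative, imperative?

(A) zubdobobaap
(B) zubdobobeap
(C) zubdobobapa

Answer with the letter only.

Attach mood imperative -ob → zubdobob.
Attach aspect progressive -e (after consonant 'b') → zubdobobe.
number = singular: zero marking, form stays zubdobobe.
Attach polarity affirmative -ap → zubdobobeap.
Apply vowel harmony: zubdobobeap → zubdobobaap.
So the correct form is zubdobobaap, option (A).
(C) zubdobobapa is wrong: it uses negative instead of affirmative for polarity.
(B) zubdobobeap is wrong: it fails to apply the sound rule(s).

A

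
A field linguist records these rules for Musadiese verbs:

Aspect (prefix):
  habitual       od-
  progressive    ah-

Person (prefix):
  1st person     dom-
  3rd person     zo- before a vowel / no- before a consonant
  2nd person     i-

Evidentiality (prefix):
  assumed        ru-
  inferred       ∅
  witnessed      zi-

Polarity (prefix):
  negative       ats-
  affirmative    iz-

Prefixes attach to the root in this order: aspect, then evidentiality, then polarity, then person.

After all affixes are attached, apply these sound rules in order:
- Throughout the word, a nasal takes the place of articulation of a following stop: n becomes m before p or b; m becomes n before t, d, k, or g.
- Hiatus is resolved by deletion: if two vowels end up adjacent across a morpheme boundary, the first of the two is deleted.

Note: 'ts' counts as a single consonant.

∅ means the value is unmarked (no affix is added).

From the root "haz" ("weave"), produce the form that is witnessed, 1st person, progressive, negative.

Attach aspect progressive ah- → ahhaz.
Attach evidentiality witnessed zi- → ziahhaz.
Attach polarity negative ats- → atsziahhaz.
Attach person 1st person dom- → domatsziahhaz.
Nasal assimilation: no change.
Apply vowel deletion: domatsziahhaz → domatszahhaz.

domatszahhaz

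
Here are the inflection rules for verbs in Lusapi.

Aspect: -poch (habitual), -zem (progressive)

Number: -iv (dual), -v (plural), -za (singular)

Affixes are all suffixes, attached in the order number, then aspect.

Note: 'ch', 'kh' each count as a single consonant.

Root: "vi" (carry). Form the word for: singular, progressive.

vizazem

Attach number singular -za → viza.
Attach aspect progressive -zem → vizazem.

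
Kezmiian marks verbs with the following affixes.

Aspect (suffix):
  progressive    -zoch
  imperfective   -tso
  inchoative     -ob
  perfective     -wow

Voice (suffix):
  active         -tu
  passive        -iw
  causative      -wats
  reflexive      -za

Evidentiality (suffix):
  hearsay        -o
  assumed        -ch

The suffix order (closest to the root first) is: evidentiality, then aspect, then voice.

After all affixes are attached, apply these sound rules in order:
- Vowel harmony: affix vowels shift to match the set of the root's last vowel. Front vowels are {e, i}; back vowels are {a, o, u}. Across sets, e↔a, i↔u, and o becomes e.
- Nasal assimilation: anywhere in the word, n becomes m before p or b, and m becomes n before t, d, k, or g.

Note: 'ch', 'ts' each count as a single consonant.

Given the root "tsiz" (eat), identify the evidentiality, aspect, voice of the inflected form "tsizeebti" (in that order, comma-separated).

Segment: tsiz-o-ob-tu.
evidentiality: -o → hearsay.
aspect: -ob → inchoative.
voice: -tu → active.

hearsay, inchoative, active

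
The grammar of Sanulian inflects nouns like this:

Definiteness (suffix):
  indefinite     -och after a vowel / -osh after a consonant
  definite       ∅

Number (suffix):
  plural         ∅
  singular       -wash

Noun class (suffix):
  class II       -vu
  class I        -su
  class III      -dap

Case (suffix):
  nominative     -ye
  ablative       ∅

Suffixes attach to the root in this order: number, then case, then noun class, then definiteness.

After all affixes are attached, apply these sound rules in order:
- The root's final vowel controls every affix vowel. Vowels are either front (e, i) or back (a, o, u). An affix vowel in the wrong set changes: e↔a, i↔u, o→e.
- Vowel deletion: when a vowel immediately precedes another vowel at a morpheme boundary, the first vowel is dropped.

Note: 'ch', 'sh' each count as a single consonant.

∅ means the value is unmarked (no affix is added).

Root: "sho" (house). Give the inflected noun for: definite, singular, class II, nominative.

Attach number singular -wash → showash.
Attach case nominative -ye → showashye.
Attach noun class class II -vu → showashyevu.
definiteness = definite: zero marking, form stays showashyevu.
Apply vowel harmony: showashyevu → showashyavu.
Vowel deletion: no change.

showashyavu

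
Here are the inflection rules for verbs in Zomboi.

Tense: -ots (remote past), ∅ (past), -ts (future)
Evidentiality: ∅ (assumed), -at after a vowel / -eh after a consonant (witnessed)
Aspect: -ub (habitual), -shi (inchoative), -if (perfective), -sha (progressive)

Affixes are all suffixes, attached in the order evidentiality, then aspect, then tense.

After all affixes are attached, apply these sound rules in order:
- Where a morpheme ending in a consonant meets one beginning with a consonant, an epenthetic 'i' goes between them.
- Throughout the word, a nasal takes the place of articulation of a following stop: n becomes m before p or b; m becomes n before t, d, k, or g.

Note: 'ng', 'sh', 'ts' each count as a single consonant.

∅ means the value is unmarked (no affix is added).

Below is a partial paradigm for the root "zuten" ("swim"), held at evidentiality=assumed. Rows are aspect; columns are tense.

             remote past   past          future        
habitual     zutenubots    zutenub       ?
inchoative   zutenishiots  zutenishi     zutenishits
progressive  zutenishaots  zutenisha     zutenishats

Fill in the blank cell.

zutenubits

evidentiality = assumed: zero marking, form stays zuten.
Attach aspect habitual -ub → zutenub.
Attach tense future -ts → zutenubts.
Apply epenthesis: zutenubts → zutenubits.
Nasal assimilation: no change.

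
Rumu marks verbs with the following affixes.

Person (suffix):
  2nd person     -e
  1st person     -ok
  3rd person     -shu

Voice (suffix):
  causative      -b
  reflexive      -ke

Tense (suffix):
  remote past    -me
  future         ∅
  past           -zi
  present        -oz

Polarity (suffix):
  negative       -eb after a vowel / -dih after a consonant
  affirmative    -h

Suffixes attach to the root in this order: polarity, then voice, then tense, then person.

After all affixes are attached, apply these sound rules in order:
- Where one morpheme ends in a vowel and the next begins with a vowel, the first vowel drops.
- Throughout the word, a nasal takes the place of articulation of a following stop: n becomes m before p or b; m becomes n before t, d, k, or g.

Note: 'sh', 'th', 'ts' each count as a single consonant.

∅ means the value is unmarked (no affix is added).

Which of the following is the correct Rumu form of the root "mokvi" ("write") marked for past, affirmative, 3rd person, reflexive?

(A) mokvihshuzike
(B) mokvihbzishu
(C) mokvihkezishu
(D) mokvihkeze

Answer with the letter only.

C

Attach polarity affirmative -h → mokvih.
Attach voice reflexive -ke → mokvihke.
Attach tense past -zi → mokvihkezi.
Attach person 3rd person -shu → mokvihkezishu.
Vowel deletion: no change.
Nasal assimilation: no change.
So the correct form is mokvihkezishu, option (C).
(B) mokvihbzishu is wrong: it uses causative instead of reflexive for voice.
(A) mokvihshuzike is wrong: it has the affixes in the wrong order.
(D) mokvihkeze is wrong: it uses 2nd person instead of 3rd person for person.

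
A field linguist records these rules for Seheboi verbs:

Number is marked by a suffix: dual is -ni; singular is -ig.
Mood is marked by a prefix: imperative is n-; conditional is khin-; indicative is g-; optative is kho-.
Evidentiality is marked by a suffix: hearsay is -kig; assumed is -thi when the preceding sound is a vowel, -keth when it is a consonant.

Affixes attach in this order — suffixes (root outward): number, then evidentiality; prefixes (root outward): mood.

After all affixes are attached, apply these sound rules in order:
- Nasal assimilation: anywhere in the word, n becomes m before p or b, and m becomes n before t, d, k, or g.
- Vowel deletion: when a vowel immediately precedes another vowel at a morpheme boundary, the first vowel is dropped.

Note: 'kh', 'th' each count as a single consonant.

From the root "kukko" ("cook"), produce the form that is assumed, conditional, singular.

Attach mood conditional khin- → khinkukko.
Attach number singular -ig → khinkukkoig.
Attach evidentiality assumed -keth (after consonant 'g') → khinkukkoigketh.
Nasal assimilation: no change.
Apply vowel deletion: khinkukkoigketh → khinkukkigketh.

khinkukkigketh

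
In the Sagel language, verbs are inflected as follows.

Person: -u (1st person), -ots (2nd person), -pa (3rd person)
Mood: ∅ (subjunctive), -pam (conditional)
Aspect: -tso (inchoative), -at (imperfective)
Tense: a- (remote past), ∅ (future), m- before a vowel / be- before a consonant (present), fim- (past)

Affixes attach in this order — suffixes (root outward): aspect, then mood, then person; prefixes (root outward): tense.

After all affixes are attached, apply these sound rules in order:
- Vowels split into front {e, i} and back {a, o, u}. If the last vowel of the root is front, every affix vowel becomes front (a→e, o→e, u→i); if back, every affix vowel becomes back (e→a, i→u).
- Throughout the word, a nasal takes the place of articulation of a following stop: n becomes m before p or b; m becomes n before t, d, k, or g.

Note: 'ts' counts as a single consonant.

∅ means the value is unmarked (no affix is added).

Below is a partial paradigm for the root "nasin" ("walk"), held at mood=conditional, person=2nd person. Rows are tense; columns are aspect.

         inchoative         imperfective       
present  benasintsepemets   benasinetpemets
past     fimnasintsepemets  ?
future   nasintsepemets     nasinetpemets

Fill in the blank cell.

Attach aspect imperfective -at → nasinat.
Attach mood conditional -pam → nasinatpam.
Attach person 2nd person -ots → nasinatpamots.
Attach tense past fim- → fimnasinatpamots.
Apply vowel harmony: fimnasinatpamots → fimnasinetpemets.
Nasal assimilation: no change.

fimnasinetpemets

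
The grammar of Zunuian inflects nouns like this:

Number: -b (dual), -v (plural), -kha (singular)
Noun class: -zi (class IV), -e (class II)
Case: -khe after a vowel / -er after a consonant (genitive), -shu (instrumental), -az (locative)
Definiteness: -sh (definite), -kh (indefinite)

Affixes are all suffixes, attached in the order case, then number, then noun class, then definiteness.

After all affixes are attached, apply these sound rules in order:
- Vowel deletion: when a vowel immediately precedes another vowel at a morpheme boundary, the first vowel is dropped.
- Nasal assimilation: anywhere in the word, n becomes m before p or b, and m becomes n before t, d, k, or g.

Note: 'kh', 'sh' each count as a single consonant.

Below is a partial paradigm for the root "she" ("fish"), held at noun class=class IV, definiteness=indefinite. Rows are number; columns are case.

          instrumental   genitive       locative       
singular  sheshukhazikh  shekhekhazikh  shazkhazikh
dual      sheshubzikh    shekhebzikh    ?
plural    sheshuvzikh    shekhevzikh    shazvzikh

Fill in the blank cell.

Attach case locative -az → sheaz.
Attach number dual -b → sheazb.
Attach noun class class IV -zi → sheazbzi.
Attach definiteness indefinite -kh → sheazbzikh.
Apply vowel deletion: sheazbzikh → shazbzikh.
Nasal assimilation: no change.

shazbzikh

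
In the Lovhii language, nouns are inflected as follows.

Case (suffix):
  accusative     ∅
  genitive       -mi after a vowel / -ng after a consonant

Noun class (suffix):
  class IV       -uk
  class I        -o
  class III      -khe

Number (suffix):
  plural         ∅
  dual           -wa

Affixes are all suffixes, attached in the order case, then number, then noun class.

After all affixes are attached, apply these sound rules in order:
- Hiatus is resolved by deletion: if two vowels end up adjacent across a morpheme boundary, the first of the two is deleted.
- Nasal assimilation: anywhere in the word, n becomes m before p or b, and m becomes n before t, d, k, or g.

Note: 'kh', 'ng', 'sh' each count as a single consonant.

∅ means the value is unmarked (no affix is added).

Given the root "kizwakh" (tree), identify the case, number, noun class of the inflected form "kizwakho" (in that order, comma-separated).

accusative, plural, class I

Segment: kizwakh-o.
case: ∅ → accusative.
number: ∅ → plural.
noun class: -o → class I.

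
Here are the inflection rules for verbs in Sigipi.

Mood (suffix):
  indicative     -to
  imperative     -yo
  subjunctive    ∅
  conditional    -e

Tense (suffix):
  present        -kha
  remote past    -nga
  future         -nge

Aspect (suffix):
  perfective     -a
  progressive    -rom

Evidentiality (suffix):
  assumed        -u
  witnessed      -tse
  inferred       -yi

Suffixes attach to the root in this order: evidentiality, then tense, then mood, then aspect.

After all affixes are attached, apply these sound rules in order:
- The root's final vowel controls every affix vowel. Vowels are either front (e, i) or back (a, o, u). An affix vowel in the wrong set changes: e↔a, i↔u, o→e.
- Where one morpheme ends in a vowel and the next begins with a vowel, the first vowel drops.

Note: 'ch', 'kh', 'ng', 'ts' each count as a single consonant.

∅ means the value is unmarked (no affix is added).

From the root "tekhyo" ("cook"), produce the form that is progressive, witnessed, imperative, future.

Attach evidentiality witnessed -tse → tekhyotse.
Attach tense future -nge → tekhyotsenge.
Attach mood imperative -yo → tekhyotsengeyo.
Attach aspect progressive -rom → tekhyotsengeyorom.
Apply vowel harmony: tekhyotsengeyorom → tekhyotsangayorom.
Vowel deletion: no change.

tekhyotsangayorom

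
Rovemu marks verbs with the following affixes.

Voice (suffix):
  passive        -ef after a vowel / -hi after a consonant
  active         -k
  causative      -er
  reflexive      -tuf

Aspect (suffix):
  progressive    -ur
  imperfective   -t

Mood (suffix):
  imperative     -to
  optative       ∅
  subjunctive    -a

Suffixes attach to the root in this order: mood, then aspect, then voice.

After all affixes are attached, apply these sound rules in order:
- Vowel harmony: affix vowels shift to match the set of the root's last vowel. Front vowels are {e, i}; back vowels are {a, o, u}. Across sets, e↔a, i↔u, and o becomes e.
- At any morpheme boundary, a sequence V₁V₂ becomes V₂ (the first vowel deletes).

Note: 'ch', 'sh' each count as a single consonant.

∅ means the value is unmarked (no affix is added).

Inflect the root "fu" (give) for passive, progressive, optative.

mood = optative: zero marking, form stays fu.
Attach aspect progressive -ur → fuur.
Attach voice passive -hi (after consonant 'r') → fuurhi.
Apply vowel harmony: fuurhi → fuurhu.
Apply vowel deletion: fuurhu → furhu.

furhu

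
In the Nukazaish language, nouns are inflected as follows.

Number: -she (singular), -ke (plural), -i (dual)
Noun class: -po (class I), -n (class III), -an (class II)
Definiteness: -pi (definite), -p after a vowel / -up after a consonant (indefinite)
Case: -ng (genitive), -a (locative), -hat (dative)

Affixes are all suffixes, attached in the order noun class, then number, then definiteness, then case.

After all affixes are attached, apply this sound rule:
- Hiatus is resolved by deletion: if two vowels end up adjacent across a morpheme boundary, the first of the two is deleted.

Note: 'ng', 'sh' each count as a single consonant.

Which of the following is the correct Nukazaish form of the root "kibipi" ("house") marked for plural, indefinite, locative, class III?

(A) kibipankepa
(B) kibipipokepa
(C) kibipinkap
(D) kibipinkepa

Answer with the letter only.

D

Attach noun class class III -n → kibipin.
Attach number plural -ke → kibipinke.
Attach definiteness indefinite -p (after vowel 'e') → kibipinkep.
Attach case locative -a → kibipinkepa.
Vowel deletion: no change.
So the correct form is kibipinkepa, option (D).
(C) kibipinkap is wrong: it has the affixes in the wrong order.
(A) kibipankepa is wrong: it uses class II instead of class III for noun class.
(B) kibipipokepa is wrong: it uses class I instead of class III for noun class.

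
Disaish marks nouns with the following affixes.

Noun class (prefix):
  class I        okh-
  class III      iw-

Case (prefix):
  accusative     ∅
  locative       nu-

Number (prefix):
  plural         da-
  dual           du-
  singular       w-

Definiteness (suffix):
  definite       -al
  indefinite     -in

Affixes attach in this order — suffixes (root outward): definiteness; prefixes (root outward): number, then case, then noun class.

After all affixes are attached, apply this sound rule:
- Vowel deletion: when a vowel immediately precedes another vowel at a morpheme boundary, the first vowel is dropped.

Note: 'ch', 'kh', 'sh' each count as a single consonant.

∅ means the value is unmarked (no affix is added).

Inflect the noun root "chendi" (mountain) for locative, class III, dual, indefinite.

iwnuduchendin

Attach number dual du- → duchendi.
Attach case locative nu- → nuduchendi.
Attach noun class class III iw- → iwnuduchendi.
Attach definiteness indefinite -in → iwnuduchendiin.
Apply vowel deletion: iwnuduchendiin → iwnuduchendin.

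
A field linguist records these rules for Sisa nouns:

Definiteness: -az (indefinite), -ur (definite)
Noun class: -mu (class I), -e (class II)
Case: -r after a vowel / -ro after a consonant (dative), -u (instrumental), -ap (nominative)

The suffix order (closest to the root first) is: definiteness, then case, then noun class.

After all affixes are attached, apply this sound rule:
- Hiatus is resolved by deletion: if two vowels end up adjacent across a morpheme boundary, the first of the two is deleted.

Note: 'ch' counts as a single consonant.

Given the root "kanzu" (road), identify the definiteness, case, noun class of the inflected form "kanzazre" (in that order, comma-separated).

indefinite, dative, class II

Segment: kanzu-az-ro-e.
definiteness: -az → indefinite.
case: -r/ro → dative.
noun class: -e → class II.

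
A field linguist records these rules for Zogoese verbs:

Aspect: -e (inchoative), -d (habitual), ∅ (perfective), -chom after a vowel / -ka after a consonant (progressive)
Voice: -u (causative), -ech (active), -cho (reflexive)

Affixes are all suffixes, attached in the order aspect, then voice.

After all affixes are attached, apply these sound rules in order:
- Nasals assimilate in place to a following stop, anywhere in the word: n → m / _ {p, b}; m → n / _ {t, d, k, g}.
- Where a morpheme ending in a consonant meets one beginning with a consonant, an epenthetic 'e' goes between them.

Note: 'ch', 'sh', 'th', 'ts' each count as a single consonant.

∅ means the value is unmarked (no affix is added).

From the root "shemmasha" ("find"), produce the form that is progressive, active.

shemmashachomech

Attach aspect progressive -chom (after vowel 'a') → shemmashachom.
Attach voice active -ech → shemmashachomech.
Nasal assimilation: no change.
Epenthesis: no change.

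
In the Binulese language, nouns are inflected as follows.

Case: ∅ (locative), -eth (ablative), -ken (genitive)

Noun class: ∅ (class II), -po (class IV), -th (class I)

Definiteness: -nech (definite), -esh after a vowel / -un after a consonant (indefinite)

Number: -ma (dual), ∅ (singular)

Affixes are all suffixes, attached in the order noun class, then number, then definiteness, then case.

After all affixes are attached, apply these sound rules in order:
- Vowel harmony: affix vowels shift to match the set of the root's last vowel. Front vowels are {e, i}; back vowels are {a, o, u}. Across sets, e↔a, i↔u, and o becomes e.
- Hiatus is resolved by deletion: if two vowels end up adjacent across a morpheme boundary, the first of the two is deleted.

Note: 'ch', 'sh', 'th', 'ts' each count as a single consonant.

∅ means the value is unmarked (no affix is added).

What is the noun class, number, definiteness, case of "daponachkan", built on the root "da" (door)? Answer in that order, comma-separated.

class IV, singular, definite, genitive

Segment: da-po-nech-ken.
noun class: -po → class IV.
number: ∅ → singular.
definiteness: -nech → definite.
case: -ken → genitive.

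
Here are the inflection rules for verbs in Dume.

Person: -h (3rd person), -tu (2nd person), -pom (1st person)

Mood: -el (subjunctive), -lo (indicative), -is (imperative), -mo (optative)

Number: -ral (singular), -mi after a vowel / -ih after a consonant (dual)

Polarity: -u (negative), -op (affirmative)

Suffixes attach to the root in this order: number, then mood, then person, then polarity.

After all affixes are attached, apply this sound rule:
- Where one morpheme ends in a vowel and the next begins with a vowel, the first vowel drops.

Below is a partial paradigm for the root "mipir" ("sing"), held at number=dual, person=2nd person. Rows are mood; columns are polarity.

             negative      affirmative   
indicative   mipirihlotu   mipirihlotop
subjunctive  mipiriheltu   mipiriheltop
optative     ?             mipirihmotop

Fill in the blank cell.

mipirihmotu

Attach number dual -ih (after consonant 'r') → mipirih.
Attach mood optative -mo → mipirihmo.
Attach person 2nd person -tu → mipirihmotu.
Attach polarity negative -u → mipirihmotuu.
Apply vowel deletion: mipirihmotuu → mipirihmotu.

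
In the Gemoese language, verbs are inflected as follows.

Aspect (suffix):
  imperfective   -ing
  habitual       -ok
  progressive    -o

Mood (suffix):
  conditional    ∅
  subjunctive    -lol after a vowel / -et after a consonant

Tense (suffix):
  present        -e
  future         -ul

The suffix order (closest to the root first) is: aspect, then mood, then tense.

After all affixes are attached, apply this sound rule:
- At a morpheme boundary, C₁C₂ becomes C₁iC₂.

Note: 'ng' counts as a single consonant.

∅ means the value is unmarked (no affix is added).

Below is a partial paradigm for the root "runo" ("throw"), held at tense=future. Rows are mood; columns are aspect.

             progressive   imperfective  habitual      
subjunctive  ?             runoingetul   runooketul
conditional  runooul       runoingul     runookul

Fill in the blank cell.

Attach aspect progressive -o → runoo.
Attach mood subjunctive -lol (after vowel 'o') → runoolol.
Attach tense future -ul → runoololul.
Epenthesis: no change.

runoololul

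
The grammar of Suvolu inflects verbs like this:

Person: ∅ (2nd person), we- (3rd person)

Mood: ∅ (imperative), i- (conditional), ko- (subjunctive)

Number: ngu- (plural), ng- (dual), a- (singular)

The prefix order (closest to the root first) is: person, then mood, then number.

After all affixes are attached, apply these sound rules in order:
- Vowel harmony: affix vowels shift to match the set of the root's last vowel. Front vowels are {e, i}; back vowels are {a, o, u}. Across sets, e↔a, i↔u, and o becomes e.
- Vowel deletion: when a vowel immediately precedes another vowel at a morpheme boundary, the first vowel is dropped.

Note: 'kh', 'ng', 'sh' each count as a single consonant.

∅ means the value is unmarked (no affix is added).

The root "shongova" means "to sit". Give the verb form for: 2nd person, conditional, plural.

person = 2nd person: zero marking, form stays shongova.
Attach mood conditional i- → ishongova.
Attach number plural ngu- → nguishongova.
Apply vowel harmony: nguishongova → nguushongova.
Apply vowel deletion: nguushongova → ngushongova.

ngushongova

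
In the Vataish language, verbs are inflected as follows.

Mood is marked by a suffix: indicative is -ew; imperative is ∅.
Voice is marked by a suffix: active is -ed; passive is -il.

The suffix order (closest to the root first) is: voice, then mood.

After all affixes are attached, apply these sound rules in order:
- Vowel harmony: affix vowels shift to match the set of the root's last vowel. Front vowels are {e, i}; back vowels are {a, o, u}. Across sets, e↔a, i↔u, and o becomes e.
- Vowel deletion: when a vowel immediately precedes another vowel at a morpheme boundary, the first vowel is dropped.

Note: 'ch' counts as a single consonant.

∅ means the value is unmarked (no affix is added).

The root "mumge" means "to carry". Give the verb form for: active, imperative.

mumged

Attach voice active -ed → mumgeed.
mood = imperative: zero marking, form stays mumgeed.
Vowel harmony: no change.
Apply vowel deletion: mumgeed → mumged.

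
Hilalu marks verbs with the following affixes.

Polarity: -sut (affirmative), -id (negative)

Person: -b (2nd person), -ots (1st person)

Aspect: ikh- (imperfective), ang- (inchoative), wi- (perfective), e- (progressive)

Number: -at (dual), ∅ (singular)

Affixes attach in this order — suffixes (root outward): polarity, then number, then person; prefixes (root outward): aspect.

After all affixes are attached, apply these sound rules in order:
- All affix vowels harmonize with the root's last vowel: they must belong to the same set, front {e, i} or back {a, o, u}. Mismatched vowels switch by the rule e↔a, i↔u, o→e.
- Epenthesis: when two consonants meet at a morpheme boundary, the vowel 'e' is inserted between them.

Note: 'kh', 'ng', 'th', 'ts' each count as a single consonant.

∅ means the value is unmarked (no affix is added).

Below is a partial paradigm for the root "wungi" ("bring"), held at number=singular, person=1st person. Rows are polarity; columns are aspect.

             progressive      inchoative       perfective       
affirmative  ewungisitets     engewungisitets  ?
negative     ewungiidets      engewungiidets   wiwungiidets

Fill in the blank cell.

Attach polarity affirmative -sut → wungisut.
Attach aspect perfective wi- → wiwungisut.
number = singular: zero marking, form stays wiwungisut.
Attach person 1st person -ots → wiwungisutots.
Apply vowel harmony: wiwungisutots → wiwungisitets.
Epenthesis: no change.

wiwungisitets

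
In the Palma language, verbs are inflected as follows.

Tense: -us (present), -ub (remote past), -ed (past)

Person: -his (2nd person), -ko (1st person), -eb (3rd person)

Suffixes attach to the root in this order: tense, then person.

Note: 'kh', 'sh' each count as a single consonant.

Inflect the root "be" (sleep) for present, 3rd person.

Attach tense present -us → beus.
Attach person 3rd person -eb → beuseb.

beuseb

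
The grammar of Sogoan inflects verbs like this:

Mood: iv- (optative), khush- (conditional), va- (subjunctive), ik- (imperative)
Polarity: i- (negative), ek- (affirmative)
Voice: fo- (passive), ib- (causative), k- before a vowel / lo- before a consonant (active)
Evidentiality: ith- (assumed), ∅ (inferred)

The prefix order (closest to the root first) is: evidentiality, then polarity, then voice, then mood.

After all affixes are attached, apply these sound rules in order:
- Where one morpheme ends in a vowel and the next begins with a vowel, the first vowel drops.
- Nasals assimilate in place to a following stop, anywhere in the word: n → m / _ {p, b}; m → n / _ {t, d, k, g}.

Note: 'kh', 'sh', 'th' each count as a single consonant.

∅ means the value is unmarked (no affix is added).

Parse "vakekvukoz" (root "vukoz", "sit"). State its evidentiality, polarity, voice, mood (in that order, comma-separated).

inferred, affirmative, active, subjunctive

Segment: va-k-ek-vukoz.
evidentiality: ∅ → inferred.
polarity: ek- → affirmative.
voice: k/lo- → active.
mood: va- → subjunctive.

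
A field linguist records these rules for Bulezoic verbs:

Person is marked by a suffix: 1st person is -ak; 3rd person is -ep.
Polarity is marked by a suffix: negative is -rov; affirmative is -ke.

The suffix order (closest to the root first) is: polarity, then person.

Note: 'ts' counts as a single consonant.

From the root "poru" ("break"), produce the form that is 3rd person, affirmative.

Attach polarity affirmative -ke → poruke.
Attach person 3rd person -ep → porukeep.

porukeep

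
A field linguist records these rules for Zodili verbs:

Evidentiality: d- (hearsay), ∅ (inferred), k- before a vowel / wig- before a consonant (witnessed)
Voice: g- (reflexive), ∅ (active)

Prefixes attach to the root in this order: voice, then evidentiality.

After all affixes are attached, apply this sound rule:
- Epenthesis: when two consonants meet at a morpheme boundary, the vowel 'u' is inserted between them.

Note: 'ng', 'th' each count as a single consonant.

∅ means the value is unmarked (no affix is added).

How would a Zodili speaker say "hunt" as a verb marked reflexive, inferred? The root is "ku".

Attach voice reflexive g- → gku.
evidentiality = inferred: zero marking, form stays gku.
Apply epenthesis: gku → guku.

guku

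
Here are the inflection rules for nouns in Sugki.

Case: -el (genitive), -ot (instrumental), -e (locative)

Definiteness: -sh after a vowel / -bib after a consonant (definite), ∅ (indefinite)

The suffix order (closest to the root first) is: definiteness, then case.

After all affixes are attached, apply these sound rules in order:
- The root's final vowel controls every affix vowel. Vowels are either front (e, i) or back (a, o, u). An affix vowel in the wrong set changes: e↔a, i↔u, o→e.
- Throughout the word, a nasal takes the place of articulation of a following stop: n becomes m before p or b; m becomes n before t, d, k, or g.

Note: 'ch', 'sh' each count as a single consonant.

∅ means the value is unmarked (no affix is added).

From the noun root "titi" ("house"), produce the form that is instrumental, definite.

Attach definiteness definite -sh (after vowel 'i') → titish.
Attach case instrumental -ot → titishot.
Apply vowel harmony: titishot → titishet.
Nasal assimilation: no change.

titishet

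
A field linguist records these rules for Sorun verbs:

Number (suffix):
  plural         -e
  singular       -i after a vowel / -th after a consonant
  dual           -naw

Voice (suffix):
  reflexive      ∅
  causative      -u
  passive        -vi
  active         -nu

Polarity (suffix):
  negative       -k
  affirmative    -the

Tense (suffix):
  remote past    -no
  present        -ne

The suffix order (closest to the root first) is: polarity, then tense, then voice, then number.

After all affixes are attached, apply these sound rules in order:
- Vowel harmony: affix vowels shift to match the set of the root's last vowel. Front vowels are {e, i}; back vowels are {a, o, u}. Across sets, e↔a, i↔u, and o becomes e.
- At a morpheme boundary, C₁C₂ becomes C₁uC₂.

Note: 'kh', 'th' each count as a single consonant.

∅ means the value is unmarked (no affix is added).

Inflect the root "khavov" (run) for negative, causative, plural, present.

khavovukunaua

Attach polarity negative -k → khavovk.
Attach tense present -ne → khavovkne.
Attach voice causative -u → khavovkneu.
Attach number plural -e → khavovkneue.
Apply vowel harmony: khavovkneue → khavovknaua.
Apply epenthesis: khavovknaua → khavovukunaua.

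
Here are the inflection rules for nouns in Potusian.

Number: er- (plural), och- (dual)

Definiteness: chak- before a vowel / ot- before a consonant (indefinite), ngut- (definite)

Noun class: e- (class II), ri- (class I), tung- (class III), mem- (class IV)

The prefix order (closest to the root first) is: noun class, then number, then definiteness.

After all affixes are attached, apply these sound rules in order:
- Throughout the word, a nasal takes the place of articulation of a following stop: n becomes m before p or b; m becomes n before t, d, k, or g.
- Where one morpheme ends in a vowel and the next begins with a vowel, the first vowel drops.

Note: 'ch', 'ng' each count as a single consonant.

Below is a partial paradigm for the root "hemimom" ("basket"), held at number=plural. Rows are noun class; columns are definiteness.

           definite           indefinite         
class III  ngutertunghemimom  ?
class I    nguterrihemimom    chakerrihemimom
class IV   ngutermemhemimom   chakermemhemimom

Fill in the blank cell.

chakertunghemimom

Attach noun class class III tung- → tunghemimom.
Attach number plural er- → ertunghemimom.
Attach definiteness indefinite chak- (before vowel 'e') → chakertunghemimom.
Nasal assimilation: no change.
Vowel deletion: no change.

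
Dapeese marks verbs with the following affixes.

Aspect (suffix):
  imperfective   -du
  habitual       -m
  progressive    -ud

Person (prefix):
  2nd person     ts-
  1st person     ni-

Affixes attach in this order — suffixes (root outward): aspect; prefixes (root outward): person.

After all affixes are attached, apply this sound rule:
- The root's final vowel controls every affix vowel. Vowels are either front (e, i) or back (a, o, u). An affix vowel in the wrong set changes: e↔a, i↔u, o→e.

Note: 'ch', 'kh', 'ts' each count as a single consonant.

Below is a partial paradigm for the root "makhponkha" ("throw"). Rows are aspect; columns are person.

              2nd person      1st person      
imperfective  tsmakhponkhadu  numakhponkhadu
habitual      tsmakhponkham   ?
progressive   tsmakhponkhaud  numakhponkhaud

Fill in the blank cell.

numakhponkham

Attach aspect habitual -m → makhponkham.
Attach person 1st person ni- → nimakhponkham.
Apply vowel harmony: nimakhponkham → numakhponkham.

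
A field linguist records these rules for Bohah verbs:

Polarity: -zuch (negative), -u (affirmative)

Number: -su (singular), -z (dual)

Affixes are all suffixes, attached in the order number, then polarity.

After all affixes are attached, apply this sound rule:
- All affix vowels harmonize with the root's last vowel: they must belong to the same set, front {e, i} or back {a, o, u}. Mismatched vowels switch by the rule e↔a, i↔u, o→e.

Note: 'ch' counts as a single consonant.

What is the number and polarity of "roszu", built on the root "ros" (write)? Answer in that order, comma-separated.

Segment: ros-z-u.
number: -z → dual.
polarity: -u → affirmative.

dual, affirmative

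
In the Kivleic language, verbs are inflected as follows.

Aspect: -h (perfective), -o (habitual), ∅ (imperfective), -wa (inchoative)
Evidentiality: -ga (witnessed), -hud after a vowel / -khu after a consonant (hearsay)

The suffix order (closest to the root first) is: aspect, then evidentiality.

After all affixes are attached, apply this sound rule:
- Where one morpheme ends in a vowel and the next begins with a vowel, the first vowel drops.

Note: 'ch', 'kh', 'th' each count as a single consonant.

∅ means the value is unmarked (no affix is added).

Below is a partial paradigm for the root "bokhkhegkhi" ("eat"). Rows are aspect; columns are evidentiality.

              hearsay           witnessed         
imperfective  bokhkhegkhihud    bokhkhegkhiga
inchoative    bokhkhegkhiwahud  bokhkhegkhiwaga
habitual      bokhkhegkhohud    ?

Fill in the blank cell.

bokhkhegkhoga

Attach aspect habitual -o → bokhkhegkhio.
Attach evidentiality witnessed -ga → bokhkhegkhioga.
Apply vowel deletion: bokhkhegkhioga → bokhkhegkhoga.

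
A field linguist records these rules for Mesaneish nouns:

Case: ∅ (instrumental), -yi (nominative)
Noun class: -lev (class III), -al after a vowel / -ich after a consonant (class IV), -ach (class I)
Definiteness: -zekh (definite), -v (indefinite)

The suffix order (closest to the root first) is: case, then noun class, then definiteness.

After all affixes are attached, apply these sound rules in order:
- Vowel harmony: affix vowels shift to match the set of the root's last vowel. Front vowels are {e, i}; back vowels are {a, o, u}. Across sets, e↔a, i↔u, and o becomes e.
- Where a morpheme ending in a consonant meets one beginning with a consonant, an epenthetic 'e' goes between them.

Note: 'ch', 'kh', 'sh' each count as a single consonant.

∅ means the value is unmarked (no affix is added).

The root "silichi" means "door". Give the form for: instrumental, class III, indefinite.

silichilevev

case = instrumental: zero marking, form stays silichi.
Attach noun class class III -lev → silichilev.
Attach definiteness indefinite -v → silichilevv.
Vowel harmony: no change.
Apply epenthesis: silichilevv → silichilevev.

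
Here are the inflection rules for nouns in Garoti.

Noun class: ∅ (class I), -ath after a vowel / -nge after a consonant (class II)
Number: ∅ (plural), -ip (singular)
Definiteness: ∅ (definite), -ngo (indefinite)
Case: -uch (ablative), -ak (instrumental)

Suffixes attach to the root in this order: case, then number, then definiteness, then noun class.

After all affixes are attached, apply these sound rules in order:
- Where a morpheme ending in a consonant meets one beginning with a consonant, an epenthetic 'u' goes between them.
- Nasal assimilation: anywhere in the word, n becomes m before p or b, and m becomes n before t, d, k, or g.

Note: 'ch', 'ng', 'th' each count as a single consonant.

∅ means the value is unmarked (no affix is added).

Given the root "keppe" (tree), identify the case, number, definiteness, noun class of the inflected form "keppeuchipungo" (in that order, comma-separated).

ablative, singular, indefinite, class I

Segment: keppe-uch-ip-ngo.
case: -uch → ablative.
number: -ip → singular.
definiteness: -ngo → indefinite.
noun class: ∅ → class I.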